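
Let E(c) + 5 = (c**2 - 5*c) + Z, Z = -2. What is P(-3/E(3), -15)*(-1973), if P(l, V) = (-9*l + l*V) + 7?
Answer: -37487/13 ≈ -2883.6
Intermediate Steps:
E(c) = -7 + c**2 - 5*c (E(c) = -5 + ((c**2 - 5*c) - 2) = -5 + (-2 + c**2 - 5*c) = -7 + c**2 - 5*c)
P(l, V) = 7 - 9*l + V*l (P(l, V) = (-9*l + V*l) + 7 = 7 - 9*l + V*l)
P(-3/E(3), -15)*(-1973) = (7 - (-27)/(-7 + 3**2 - 5*3) - (-45)/(-7 + 3**2 - 5*3))*(-1973) = (7 - (-27)/(-7 + 9 - 15) - (-45)/(-7 + 9 - 15))*(-1973) = (7 - (-27)/(-13) - (-45)/(-13))*(-1973) = (7 - (-27)*(-1)/13 - (-45)*(-1)/13)*(-1973) = (7 - 9*3/13 - 15*3/13)*(-1973) = (7 - 27/13 - 45/13)*(-1973) = (19/13)*(-1973) = -37487/13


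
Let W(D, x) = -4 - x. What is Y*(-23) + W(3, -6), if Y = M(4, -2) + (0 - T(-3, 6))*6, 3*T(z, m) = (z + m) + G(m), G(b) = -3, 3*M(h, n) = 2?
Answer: -40/3 ≈ -13.333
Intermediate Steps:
M(h, n) = 2/3 (M(h, n) = (1/3)*2 = 2/3)
T(z, m) = -1 + m/3 + z/3 (T(z, m) = ((z + m) - 3)/3 = ((m + z) - 3)/3 = (-3 + m + z)/3 = -1 + m/3 + z/3)
Y = 2/3 (Y = 2/3 + (0 - (-1 + (1/3)*6 + (1/3)*(-3)))*6 = 2/3 + (0 - (-1 + 2 - 1))*6 = 2/3 + (0 - 1*0)*6 = 2/3 + (0 + 0)*6 = 2/3 + 0*6 = 2/3 + 0 = 2/3 ≈ 0.66667)
Y*(-23) + W(3, -6) = (2/3)*(-23) + (-4 - 1*(-6)) = -46/3 + (-4 + 6) = -46/3 + 2 = -40/3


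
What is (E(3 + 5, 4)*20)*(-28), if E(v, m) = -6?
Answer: 3360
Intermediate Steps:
(E(3 + 5, 4)*20)*(-28) = -6*20*(-28) = -120*(-28) = 3360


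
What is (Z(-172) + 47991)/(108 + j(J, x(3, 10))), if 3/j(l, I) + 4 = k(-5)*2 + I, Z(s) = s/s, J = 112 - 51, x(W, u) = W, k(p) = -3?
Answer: 335944/753 ≈ 446.14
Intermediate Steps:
J = 61
Z(s) = 1
j(l, I) = 3/(-10 + I) (j(l, I) = 3/(-4 + (-3*2 + I)) = 3/(-4 + (-6 + I)) = 3/(-10 + I))
(Z(-172) + 47991)/(108 + j(J, x(3, 10))) = (1 + 47991)/(108 + 3/(-10 + 3)) = 47992/(108 + 3/(-7)) = 47992/(108 + 3*(-⅐)) = 47992/(108 - 3/7) = 47992/(753/7) = 47992*(7/753) = 335944/753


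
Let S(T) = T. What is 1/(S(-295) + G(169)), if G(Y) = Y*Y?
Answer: 1/28266 ≈ 3.5378e-5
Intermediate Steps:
G(Y) = Y²
1/(S(-295) + G(169)) = 1/(-295 + 169²) = 1/(-295 + 28561) = 1/28266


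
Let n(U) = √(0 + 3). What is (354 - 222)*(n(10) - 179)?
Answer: -23628 + 132*√3 ≈ -23399.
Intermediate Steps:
n(U) = √3
(354 - 222)*(n(10) - 179) = (354 - 222)*(√3 - 179) = 132*(-179 + √3) = -23628 + 132*√3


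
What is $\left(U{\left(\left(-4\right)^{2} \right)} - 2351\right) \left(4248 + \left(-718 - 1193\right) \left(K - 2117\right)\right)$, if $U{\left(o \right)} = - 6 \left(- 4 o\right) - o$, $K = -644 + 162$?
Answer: $-9857368071$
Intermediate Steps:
$K = -482$
$U{\left(o \right)} = 23 o$ ($U{\left(o \right)} = 24 o - o = 23 o$)
$\left(U{\left(\left(-4\right)^{2} \right)} - 2351\right) \left(4248 + \left(-718 - 1193\right) \left(K - 2117\right)\right) = \left(23 \left(-4\right)^{2} - 2351\right) \left(4248 + \left(-718 - 1193\right) \left(-482 - 2117\right)\right) = \left(23 \cdot 16 - 2351\right) \left(4248 - -4966689\right) = \left(368 - 2351\right) \left(4248 + 4966689\right) = \left(-1983\right) 4970937 = -9857368071$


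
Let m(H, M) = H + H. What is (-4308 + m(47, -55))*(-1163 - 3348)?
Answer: 19009354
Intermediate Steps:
m(H, M) = 2*H
(-4308 + m(47, -55))*(-1163 - 3348) = (-4308 + 2*47)*(-1163 - 3348) = (-4308 + 94)*(-4511) = -4214*(-4511) = 19009354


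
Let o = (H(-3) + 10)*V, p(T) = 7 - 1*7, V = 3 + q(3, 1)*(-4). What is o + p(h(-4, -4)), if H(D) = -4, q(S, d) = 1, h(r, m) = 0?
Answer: -6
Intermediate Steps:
V = -1 (V = 3 + 1*(-4) = 3 - 4 = -1)
p(T) = 0 (p(T) = 7 - 7 = 0)
o = -6 (o = (-4 + 10)*(-1) = 6*(-1) = -6)
o + p(h(-4, -4)) = -6 + 0 = -6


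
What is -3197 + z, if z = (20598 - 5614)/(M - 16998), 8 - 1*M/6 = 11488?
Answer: -137283475/42939 ≈ -3197.2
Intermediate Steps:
M = -68880 (M = 48 - 6*11488 = 48 - 68928 = -68880)
z = -7492/42939 (z = (20598 - 5614)/(-68880 - 16998) = 14984/(-85878) = 14984*(-1/85878) = -7492/42939 ≈ -0.17448)
-3197 + z = -3197 - 7492/42939 = -137283475/42939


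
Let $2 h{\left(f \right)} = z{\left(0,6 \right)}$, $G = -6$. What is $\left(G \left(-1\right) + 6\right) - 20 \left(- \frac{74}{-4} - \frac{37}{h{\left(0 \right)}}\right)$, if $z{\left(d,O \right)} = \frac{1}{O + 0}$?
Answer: $8522$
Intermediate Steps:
$z{\left(d,O \right)} = \frac{1}{O}$
$h{\left(f \right)} = \frac{1}{12}$ ($h{\left(f \right)} = \frac{1}{2 \cdot 6} = \frac{1}{2} \cdot \frac{1}{6} = \frac{1}{12}$)
$\left(G \left(-1\right) + 6\right) - 20 \left(- \frac{74}{-4} - \frac{37}{h{\left(0 \right)}}\right) = \left(\left(-6\right) \left(-1\right) + 6\right) - 20 \left(- \frac{74}{-4} - 37 \frac{1}{\frac{1}{12}}\right) = \left(6 + 6\right) - 20 \left(\left(-74\right) \left(- \frac{1}{4}\right) - 444\right) = 12 - 20 \left(\frac{37}{2} - 444\right) = 12 - -8510 = 12 + 8510 = 8522$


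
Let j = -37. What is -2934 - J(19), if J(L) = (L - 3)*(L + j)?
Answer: -2646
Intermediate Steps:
J(L) = (-37 + L)*(-3 + L) (J(L) = (L - 3)*(L - 37) = (-3 + L)*(-37 + L) = (-37 + L)*(-3 + L))
-2934 - J(19) = -2934 - (111 + 19² - 40*19) = -2934 - (111 + 361 - 760) = -2934 - 1*(-288) = -2934 + 288 = -2646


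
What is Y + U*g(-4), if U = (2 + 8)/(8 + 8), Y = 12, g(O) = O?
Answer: 19/2 ≈ 9.5000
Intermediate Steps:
U = 5/8 (U = 10/16 = 10*(1/16) = 5/8 ≈ 0.62500)
Y + U*g(-4) = 12 + (5/8)*(-4) = 12 - 5/2 = 19/2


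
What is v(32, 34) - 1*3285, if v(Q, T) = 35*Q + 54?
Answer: -2111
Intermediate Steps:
v(Q, T) = 54 + 35*Q
v(32, 34) - 1*3285 = (54 + 35*32) - 1*3285 = (54 + 1120) - 3285 = 1174 - 3285 = -2111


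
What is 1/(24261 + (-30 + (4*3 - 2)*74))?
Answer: 1/24971 ≈ 4.0046e-5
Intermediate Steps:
1/(24261 + (-30 + (4*3 - 2)*74)) = 1/(24261 + (-30 + (12 - 2)*74)) = 1/(24261 + (-30 + 10*74)) = 1/(24261 + (-30 + 740)) = 1/(24261 + 710) = 1/24971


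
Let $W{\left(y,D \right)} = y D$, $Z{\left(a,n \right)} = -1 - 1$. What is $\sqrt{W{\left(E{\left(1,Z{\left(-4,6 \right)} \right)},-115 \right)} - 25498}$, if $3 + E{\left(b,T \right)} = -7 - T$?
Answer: $i \sqrt{24578} \approx 156.77 i$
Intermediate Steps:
$Z{\left(a,n \right)} = -2$ ($Z{\left(a,n \right)} = -1 - 1 = -2$)
$E{\left(b,T \right)} = -10 - T$ ($E{\left(b,T \right)} = -3 - \left(7 + T\right) = -10 - T$)
$W{\left(y,D \right)} = D y$
$\sqrt{W{\left(E{\left(1,Z{\left(-4,6 \right)} \right)},-115 \right)} - 25498} = \sqrt{- 115 \left(-10 - -2\right) - 25498} = \sqrt{- 115 \left(-10 + 2\right) - 25498} = \sqrt{\left(-115\right) \left(-8\right) - 25498} = \sqrt{920 - 25498} = \sqrt{-24578} = i \sqrt{24578}$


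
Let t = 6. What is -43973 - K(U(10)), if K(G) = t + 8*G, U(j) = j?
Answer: -44059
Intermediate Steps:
K(G) = 6 + 8*G
-43973 - K(U(10)) = -43973 - (6 + 8*10) = -43973 - (6 + 80) = -43973 - 1*86 = -43973 - 86 = -44059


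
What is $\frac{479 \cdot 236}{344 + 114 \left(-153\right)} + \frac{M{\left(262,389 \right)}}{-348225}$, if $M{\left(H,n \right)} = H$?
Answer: $- \frac{19684613288}{2976975525} \approx -6.6123$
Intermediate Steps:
$\frac{479 \cdot 236}{344 + 114 \left(-153\right)} + \frac{M{\left(262,389 \right)}}{-348225} = \frac{479 \cdot 236}{344 + 114 \left(-153\right)} + \frac{262}{-348225} = \frac{113044}{344 - 17442} + 262 \left(- \frac{1}{348225}\right) = \frac{113044}{-17098} - \frac{262}{348225} = 113044 \left(- \frac{1}{17098}\right) - \frac{262}{348225} = - \frac{56522}{8549} - \frac{262}{348225} = - \frac{19684613288}{2976975525}$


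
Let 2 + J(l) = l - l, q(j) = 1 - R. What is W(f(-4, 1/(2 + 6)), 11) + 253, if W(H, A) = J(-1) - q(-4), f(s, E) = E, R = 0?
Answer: 250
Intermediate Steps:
q(j) = 1 (q(j) = 1 - 1*0 = 1 + 0 = 1)
J(l) = -2 (J(l) = -2 + (l - l) = -2 + 0 = -2)
W(H, A) = -3 (W(H, A) = -2 - 1*1 = -2 - 1 = -3)
W(f(-4, 1/(2 + 6)), 11) + 253 = -3 + 253 = 250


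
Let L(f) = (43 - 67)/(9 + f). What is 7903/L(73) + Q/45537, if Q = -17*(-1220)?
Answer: -1639420719/60716 ≈ -27001.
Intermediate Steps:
Q = 20740
L(f) = -24/(9 + f)
7903/L(73) + Q/45537 = 7903/((-24/(9 + 73))) + 20740/45537 = 7903/((-24/82)) + 20740*(1/45537) = 7903/((-24*1/82)) + 20740/45537 = 7903/(-12/41) + 20740/45537 = 7903*(-41/12) + 20740/45537 = -324023/12 + 20740/45537 = -1639420719/60716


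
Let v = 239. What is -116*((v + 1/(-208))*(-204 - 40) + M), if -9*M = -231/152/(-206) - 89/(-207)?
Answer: 1282461588595621/189586332 ≈ 6.7645e+6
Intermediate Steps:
M = -2834585/58334256 (M = -(-231/152/(-206) - 89/(-207))/9 = -(-231*1/152*(-1/206) - 89*(-1/207))/9 = -(-231/152*(-1/206) + 89/207)/9 = -(231/31312 + 89/207)/9 = -1/9*2834585/6481584 = -2834585/58334256 ≈ -0.048592)
-116*((v + 1/(-208))*(-204 - 40) + M) = -116*((239 + 1/(-208))*(-204 - 40) - 2834585/58334256) = -116*((239 - 1/208)*(-244) - 2834585/58334256) = -116*((49711/208)*(-244) - 2834585/58334256) = -116*(-3032371/52 - 2834585/58334256) = -116*(-44222813399849/758345328) = 1282461588595621/189586332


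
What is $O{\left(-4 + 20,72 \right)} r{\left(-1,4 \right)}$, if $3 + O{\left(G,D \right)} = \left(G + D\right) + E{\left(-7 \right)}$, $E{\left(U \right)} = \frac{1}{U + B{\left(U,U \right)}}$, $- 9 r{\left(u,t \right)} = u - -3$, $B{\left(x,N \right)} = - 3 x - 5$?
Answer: $- \frac{1532}{81} \approx -18.914$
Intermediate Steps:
$B{\left(x,N \right)} = -5 - 3 x$
$r{\left(u,t \right)} = - \frac{1}{3} - \frac{u}{9}$ ($r{\left(u,t \right)} = - \frac{u - -3}{9} = - \frac{u + 3}{9} = - \frac{3 + u}{9} = - \frac{1}{3} - \frac{u}{9}$)
$E{\left(U \right)} = \frac{1}{-5 - 2 U}$ ($E{\left(U \right)} = \frac{1}{U - \left(5 + 3 U\right)} = \frac{1}{-5 - 2 U}$)
$O{\left(G,D \right)} = - \frac{26}{9} + D + G$ ($O{\left(G,D \right)} = -3 - \left(\frac{1}{5 + 2 \left(-7\right)} - D - G\right) = -3 - \left(\frac{1}{5 - 14} - D - G\right) = -3 - \left(- \frac{1}{9} - D - G\right) = -3 + \left(\left(D + G\right) + \frac{1}{9}\right) = -3 + \left(\frac{1}{9} + D + G\right) = - \frac{26}{9} + D + G$)
$O{\left(-4 + 20,72 \right)} r{\left(-1,4 \right)} = \left(- \frac{26}{9} + 72 + \left(-4 + 20\right)\right) \left(- \frac{1}{3} - - \frac{1}{9}\right) = \left(- \frac{26}{9} + 72 + 16\right) \left(- \frac{1}{3} + \frac{1}{9}\right) = \frac{766}{9} \left(- \frac{2}{9}\right) = - \frac{1532}{81}$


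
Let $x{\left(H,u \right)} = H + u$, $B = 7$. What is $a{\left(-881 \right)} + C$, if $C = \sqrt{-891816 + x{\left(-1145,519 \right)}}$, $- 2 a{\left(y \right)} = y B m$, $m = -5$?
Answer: $- \frac{30835}{2} + i \sqrt{892442} \approx -15418.0 + 944.69 i$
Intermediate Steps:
$a{\left(y \right)} = \frac{35 y}{2}$ ($a{\left(y \right)} = - \frac{y 7 \left(-5\right)}{2} = - \frac{7 y \left(-5\right)}{2} = - \frac{\left(-35\right) y}{2} = \frac{35 y}{2}$)
$C = i \sqrt{892442}$ ($C = \sqrt{-891816 + \left(-1145 + 519\right)} = \sqrt{-891816 - 626} = \sqrt{-892442} = i \sqrt{892442} \approx 944.69 i$)
$a{\left(-881 \right)} + C = \frac{35}{2} \left(-881\right) + i \sqrt{892442} = - \frac{30835}{2} + i \sqrt{892442}$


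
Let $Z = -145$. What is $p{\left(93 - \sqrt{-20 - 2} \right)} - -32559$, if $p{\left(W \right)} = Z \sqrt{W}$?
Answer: $32559 - 145 \sqrt{93 - i \sqrt{22}} \approx 31160.0 + 35.251 i$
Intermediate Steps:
$p{\left(W \right)} = - 145 \sqrt{W}$
$p{\left(93 - \sqrt{-20 - 2} \right)} - -32559 = - 145 \sqrt{93 - \sqrt{-20 - 2}} - -32559 = - 145 \sqrt{93 - \sqrt{-22}} + 32559 = - 145 \sqrt{93 - i \sqrt{22}} + 32559 = 32559 - 145 \sqrt{93 - i \sqrt{22}}$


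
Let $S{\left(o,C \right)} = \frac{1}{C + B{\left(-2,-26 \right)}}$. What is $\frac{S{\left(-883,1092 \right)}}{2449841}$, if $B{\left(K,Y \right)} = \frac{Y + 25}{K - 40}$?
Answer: $\frac{42}{112361957465} \approx 3.7379 \cdot 10^{-10}$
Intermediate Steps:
$B{\left(K,Y \right)} = \frac{25 + Y}{-40 + K}$
$S{\left(o,C \right)} = \frac{1}{\frac{1}{42} + C}$ ($S{\left(o,C \right)} = \frac{1}{C + \frac{25 - 26}{-40 - 2}} = \frac{1}{C + \frac{1}{-42} \left(-1\right)} = \frac{1}{C - - \frac{1}{42}} = \frac{1}{C + \frac{1}{42}} = \frac{1}{\frac{1}{42} + C}$)
$\frac{S{\left(-883,1092 \right)}}{2449841} = \frac{42 \frac{1}{1 + 42 \cdot 1092}}{2449841} = \frac{42}{1 + 45864} \cdot \frac{1}{2449841} = \frac{42}{45865} \cdot \frac{1}{2449841} = \frac{42}{112361957465}$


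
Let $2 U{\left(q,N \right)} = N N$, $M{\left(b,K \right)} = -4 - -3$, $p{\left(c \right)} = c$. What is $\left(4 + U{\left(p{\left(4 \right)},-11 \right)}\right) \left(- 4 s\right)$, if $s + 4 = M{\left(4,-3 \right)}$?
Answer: $1290$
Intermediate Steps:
$M{\left(b,K \right)} = -1$ ($M{\left(b,K \right)} = -4 + 3 = -1$)
$s = -5$ ($s = -4 - 1 = -5$)
$U{\left(q,N \right)} = \frac{N^{2}}{2}$ ($U{\left(q,N \right)} = \frac{N N}{2} = \frac{N^{2}}{2}$)
$\left(4 + U{\left(p{\left(4 \right)},-11 \right)}\right) \left(- 4 s\right) = \left(4 + \frac{\left(-11\right)^{2}}{2}\right) \left(\left(-4\right) \left(-5\right)\right) = \left(4 + \frac{1}{2} \cdot 121\right) 20 = \left(4 + \frac{121}{2}\right) 20 = \frac{129}{2} \cdot 20 = 1290$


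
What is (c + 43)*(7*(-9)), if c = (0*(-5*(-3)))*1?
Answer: -2709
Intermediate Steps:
c = 0 (c = (0*15)*1 = 0*1 = 0)
(c + 43)*(7*(-9)) = (0 + 43)*(7*(-9)) = 43*(-63) = -2709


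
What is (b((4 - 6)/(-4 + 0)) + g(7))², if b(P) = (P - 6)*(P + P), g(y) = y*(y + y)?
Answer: 34225/4 ≈ 8556.3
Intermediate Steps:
g(y) = 2*y² (g(y) = y*(2*y) = 2*y²)
b(P) = 2*P*(-6 + P) (b(P) = (-6 + P)*(2*P) = 2*P*(-6 + P))
(b((4 - 6)/(-4 + 0)) + g(7))² = (2*((4 - 6)/(-4 + 0))*(-6 + (4 - 6)/(-4 + 0)) + 2*7²)² = (2*(-2/(-4))*(-6 - 2/(-4)) + 2*49)² = (2*(-2*(-¼))*(-6 - 2*(-¼)) + 98)² = (2*(½)*(-6 + ½) + 98)² = (2*(½)*(-11/2) + 98)² = (-11/2 + 98)² = (185/2)² = 34225/4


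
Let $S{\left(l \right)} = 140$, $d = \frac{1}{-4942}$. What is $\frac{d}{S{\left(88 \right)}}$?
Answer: $- \frac{1}{691880} \approx -1.4453 \cdot 10^{-6}$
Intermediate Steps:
$d = - \frac{1}{4942} \approx -0.00020235$
$\frac{d}{S{\left(88 \right)}} = - \frac{1}{4942 \cdot 140} = \left(- \frac{1}{4942}\right) \frac{1}{140} = - \frac{1}{691880}$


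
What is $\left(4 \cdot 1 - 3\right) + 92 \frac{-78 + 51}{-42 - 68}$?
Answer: $\frac{1297}{55} \approx 23.582$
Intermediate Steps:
$\left(4 \cdot 1 - 3\right) + 92 \frac{-78 + 51}{-42 - 68} = \left(4 - 3\right) + 92 \left(- \frac{27}{-110}\right) = 1 + 92 \left(\left(-27\right) \left(- \frac{1}{110}\right)\right) = 1 + 92 \cdot \frac{27}{110} = 1 + \frac{1242}{55} = \frac{1297}{55}$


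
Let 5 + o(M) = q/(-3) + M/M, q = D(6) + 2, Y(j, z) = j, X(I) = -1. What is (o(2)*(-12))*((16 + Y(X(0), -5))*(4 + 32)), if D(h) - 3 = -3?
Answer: 30240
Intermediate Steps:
D(h) = 0 (D(h) = 3 - 3 = 0)
q = 2 (q = 0 + 2 = 2)
o(M) = -14/3 (o(M) = -5 + (2/(-3) + M/M) = -5 + (2*(-⅓) + 1) = -5 + (-⅔ + 1) = -5 + ⅓ = -14/3)
(o(2)*(-12))*((16 + Y(X(0), -5))*(4 + 32)) = (-14/3*(-12))*((16 - 1)*(4 + 32)) = 56*(15*36) = 56*540 = 30240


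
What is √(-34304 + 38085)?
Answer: √3781 ≈ 61.490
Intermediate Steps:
√(-34304 + 38085) = √3781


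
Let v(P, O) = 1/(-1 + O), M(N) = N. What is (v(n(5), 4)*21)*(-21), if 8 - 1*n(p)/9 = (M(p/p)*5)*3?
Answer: -147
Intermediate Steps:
n(p) = -63 (n(p) = 72 - 9*(p/p)*5*3 = 72 - 9*1*5*3 = 72 - 45*3 = 72 - 9*15 = 72 - 135 = -63)
(v(n(5), 4)*21)*(-21) = (21/(-1 + 4))*(-21) = (21/3)*(-21) = ((1/3)*21)*(-21) = 7*(-21) = -147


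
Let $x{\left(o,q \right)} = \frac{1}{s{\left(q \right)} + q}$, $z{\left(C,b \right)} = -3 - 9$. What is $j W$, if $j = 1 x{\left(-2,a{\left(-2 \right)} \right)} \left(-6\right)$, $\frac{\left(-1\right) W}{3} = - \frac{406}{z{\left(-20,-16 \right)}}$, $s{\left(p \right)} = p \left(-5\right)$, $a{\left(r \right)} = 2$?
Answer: $- \frac{609}{8} \approx -76.125$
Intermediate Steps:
$s{\left(p \right)} = - 5 p$
$z{\left(C,b \right)} = -12$ ($z{\left(C,b \right)} = -3 - 9 = -12$)
$x{\left(o,q \right)} = - \frac{1}{4 q}$ ($x{\left(o,q \right)} = \frac{1}{- 5 q + q} = \frac{1}{\left(-4\right) q} = - \frac{1}{4 q}$)
$W = - \frac{203}{2}$ ($W = - 3 \left(- \frac{406}{-12}\right) = - 3 \left(\left(-406\right) \left(- \frac{1}{12}\right)\right) = \left(-3\right) \frac{203}{6} = - \frac{203}{2} \approx -101.5$)
$j = \frac{3}{4}$ ($j = 1 \left(- \frac{1}{4 \cdot 2}\right) \left(-6\right) = 1 \left(\left(- \frac{1}{4}\right) \frac{1}{2}\right) \left(-6\right) = 1 \left(- \frac{1}{8}\right) \left(-6\right) = \left(- \frac{1}{8}\right) \left(-6\right) = \frac{3}{4} \approx 0.75$)
$j W = \frac{3}{4} \left(- \frac{203}{2}\right) = - \frac{609}{8}$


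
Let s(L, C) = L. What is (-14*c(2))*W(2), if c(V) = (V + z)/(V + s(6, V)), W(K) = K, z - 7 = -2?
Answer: -49/2 ≈ -24.500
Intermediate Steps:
z = 5 (z = 7 - 2 = 5)
c(V) = (5 + V)/(6 + V) (c(V) = (V + 5)/(V + 6) = (5 + V)/(6 + V))
(-14*c(2))*W(2) = -14*(5 + 2)/(6 + 2)*2 = -14*7/8*2 = -49/4*2 = -49/2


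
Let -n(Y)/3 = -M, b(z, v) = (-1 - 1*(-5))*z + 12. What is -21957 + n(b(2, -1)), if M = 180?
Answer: -21417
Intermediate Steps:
b(z, v) = 12 + 4*z (b(z, v) = (-1 + 5)*z + 12 = 4*z + 12 = 12 + 4*z)
n(Y) = 540 (n(Y) = -(-3)*180 = -3*(-180) = 540)
-21957 + n(b(2, -1)) = -21957 + 540 = -21417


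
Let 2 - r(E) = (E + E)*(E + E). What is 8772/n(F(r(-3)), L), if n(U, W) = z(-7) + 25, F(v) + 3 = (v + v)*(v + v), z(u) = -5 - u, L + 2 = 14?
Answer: 2924/9 ≈ 324.89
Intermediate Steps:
r(E) = 2 - 4*E**2 (r(E) = 2 - (E + E)*(E + E) = 2 - 2*E*2*E = 2 - 4*E**2)
L = 12 (L = -2 + 14 = 12)
F(v) = -3 + 4*v**2 (F(v) = -3 + (v + v)*(v + v) = -3 + (2*v)*(2*v) = -3 + 4*v**2)
n(U, W) = 27 (n(U, W) = (-5 - 1*(-7)) + 25 = (-5 + 7) + 25 = 2 + 25 = 27)
8772/n(F(r(-3)), L) = 8772/27 = 8772*(1/27) = 2924/9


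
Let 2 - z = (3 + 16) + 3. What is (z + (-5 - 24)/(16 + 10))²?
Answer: 301401/676 ≈ 445.86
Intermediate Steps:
z = -20 (z = 2 - ((3 + 16) + 3) = 2 - (19 + 3) = 2 - 1*22 = 2 - 22 = -20)
(z + (-5 - 24)/(16 + 10))² = (-20 + (-5 - 24)/(16 + 10))² = (-20 - 29/26)² = (-549/26)² = 301401/676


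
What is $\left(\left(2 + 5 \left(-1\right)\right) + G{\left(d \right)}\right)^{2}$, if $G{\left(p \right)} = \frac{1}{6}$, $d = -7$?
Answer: $\frac{289}{36} \approx 8.0278$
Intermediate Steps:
$G{\left(p \right)} = \frac{1}{6}$
$\left(\left(2 + 5 \left(-1\right)\right) + G{\left(d \right)}\right)^{2} = \left(\left(2 + 5 \left(-1\right)\right) + \frac{1}{6}\right)^{2} = \left(\left(2 - 5\right) + \frac{1}{6}\right)^{2} = \left(-3 + \frac{1}{6}\right)^{2} = \left(- \frac{17}{6}\right)^{2} = \frac{289}{36}$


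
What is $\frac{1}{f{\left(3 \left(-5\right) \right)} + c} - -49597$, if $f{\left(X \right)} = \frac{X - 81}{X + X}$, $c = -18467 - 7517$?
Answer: $\frac{6442848683}{129904} \approx 49597.0$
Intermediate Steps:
$c = -25984$ ($c = -18467 - 7517 = -25984$)
$f{\left(X \right)} = \frac{-81 + X}{2 X}$
$\frac{1}{f{\left(3 \left(-5\right) \right)} + c} - -49597 = \frac{1}{\frac{-81 + 3 \left(-5\right)}{2 \cdot 3 \left(-5\right)} - 25984} - -49597 = \frac{1}{\frac{-81 - 15}{2 \left(-15\right)} - 25984} + 49597 = \frac{1}{\frac{1}{2} \left(- \frac{1}{15}\right) \left(-96\right) - 25984} + 49597 = \frac{1}{\frac{16}{5} - 25984} + 49597 = \frac{1}{- \frac{129904}{5}} + 49597 = - \frac{5}{129904} + 49597 = \frac{6442848683}{129904}$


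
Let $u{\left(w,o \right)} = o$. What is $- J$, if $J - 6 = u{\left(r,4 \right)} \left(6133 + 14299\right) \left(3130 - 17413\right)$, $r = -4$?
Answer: $1167321018$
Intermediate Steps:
$J = -1167321018$ ($J = 6 + 4 \left(6133 + 14299\right) \left(3130 - 17413\right) = 6 + 4 \cdot 20432 \left(-14283\right) = 6 + 4 \left(-291830256\right) = 6 - 1167321024 = -1167321018$)
$- J = \left(-1\right) \left(-1167321018\right) = 1167321018$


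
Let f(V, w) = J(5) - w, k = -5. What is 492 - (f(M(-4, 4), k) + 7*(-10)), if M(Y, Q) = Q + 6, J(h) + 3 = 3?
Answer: 557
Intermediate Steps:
J(h) = 0 (J(h) = -3 + 3 = 0)
M(Y, Q) = 6 + Q
f(V, w) = -w (f(V, w) = 0 - w = -w)
492 - (f(M(-4, 4), k) + 7*(-10)) = 492 - (-1*(-5) + 7*(-10)) = 492 - (5 - 70) = 492 - 1*(-65) = 492 + 65 = 557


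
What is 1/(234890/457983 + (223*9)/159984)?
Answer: 8141105808/4277534849 ≈ 1.9032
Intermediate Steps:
1/(234890/457983 + (223*9)/159984) = 1/(234890*(1/457983) + 2007*(1/159984)) = 1/(234890/457983 + 223/17776) = 1/(4277534849/8141105808) = 8141105808/4277534849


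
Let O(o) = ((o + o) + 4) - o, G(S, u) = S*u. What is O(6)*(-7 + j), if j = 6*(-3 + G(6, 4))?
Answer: 1190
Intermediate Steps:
j = 126 (j = 6*(-3 + 6*4) = 6*(-3 + 24) = 6*21 = 126)
O(o) = 4 + o (O(o) = (2*o + 4) - o = (4 + 2*o) - o = 4 + o)
O(6)*(-7 + j) = (4 + 6)*(-7 + 126) = 10*119 = 1190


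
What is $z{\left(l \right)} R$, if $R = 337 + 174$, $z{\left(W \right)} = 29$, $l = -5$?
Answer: $14819$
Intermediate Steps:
$R = 511$
$z{\left(l \right)} R = 29 \cdot 511 = 14819$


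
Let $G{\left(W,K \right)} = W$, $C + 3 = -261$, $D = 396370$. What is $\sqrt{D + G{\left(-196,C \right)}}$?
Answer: $\sqrt{396174} \approx 629.42$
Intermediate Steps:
$C = -264$ ($C = -3 - 261 = -264$)
$\sqrt{D + G{\left(-196,C \right)}} = \sqrt{396370 - 196} = \sqrt{396174}$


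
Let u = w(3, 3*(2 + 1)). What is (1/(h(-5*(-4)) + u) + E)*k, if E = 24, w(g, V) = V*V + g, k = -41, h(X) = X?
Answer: -102377/104 ≈ -984.39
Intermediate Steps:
w(g, V) = g + V² (w(g, V) = V² + g = g + V²)
u = 84 (u = 3 + (3*(2 + 1))² = 3 + (3*3)² = 3 + 9² = 3 + 81 = 84)
(1/(h(-5*(-4)) + u) + E)*k = (1/(-5*(-4) + 84) + 24)*(-41) = (1/(20 + 84) + 24)*(-41) = (1/104 + 24)*(-41) = (2497/104)*(-41) = -102377/104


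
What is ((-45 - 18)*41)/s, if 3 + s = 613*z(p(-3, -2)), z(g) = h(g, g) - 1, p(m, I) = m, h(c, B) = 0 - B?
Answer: -2583/1223 ≈ -2.1120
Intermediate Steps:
h(c, B) = -B
z(g) = -1 - g (z(g) = -g - 1 = -1 - g)
s = 1223 (s = -3 + 613*(-1 - 1*(-3)) = -3 + 613*(-1 + 3) = -3 + 613*2 = -3 + 1226 = 1223)
((-45 - 18)*41)/s = ((-45 - 18)*41)/1223 = -63*41*(1/1223) = -2583*1/1223 = -2583/1223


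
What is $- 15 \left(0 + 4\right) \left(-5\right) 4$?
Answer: $1200$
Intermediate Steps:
$- 15 \left(0 + 4\right) \left(-5\right) 4 = - 15 \cdot 4 \left(-5\right) 4 = \left(-15\right) \left(-20\right) 4 = 300 \cdot 4 = 1200$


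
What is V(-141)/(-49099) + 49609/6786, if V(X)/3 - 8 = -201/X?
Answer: 114471339083/15659733258 ≈ 7.3099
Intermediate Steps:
V(X) = 24 - 603/X (V(X) = 24 + 3*(-201/X) = 24 - 603/X)
V(-141)/(-49099) + 49609/6786 = (24 - 603/(-141))/(-49099) + 49609/6786 = (24 - 603*(-1/141))*(-1/49099) + 49609*(1/6786) = (24 + 201/47)*(-1/49099) + 49609/6786 = (1329/47)*(-1/49099) + 49609/6786 = -1329/2307653 + 49609/6786 = 114471339083/15659733258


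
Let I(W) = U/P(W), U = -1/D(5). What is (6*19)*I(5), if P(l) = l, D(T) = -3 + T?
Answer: -57/5 ≈ -11.400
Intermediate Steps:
U = -1/2 (U = -1/(-3 + 5) = -1/2 ≈ -0.50000)
I(W) = -1/(2*W)
(6*19)*I(5) = (6*19)*(-1/2/5) = 114*(-1/2*1/5) = 114*(-1/10) = -57/5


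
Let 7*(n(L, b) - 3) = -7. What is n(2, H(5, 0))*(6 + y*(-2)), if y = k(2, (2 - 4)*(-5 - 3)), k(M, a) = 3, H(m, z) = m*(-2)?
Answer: 0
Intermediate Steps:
H(m, z) = -2*m
n(L, b) = 2 (n(L, b) = 3 + (1/7)*(-7) = 3 - 1 = 2)
y = 3
n(2, H(5, 0))*(6 + y*(-2)) = 2*(6 + 3*(-2)) = 2*(6 - 6) = 2*0 = 0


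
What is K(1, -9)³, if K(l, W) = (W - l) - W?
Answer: -1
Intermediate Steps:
K(l, W) = -l
K(1, -9)³ = (-1*1)³ = (-1)³ = -1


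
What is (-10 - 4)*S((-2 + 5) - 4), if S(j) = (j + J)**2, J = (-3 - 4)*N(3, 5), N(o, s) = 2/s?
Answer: -5054/25 ≈ -202.16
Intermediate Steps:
J = -14/5 (J = (-3 - 4)*(2/5) = -14/5 ≈ -2.8000)
S(j) = (-14/5 + j)**2 (S(j) = (j - 14/5)**2 = (-14/5 + j)**2)
(-10 - 4)*S((-2 + 5) - 4) = (-10 - 4)*((-14 + 5*((-2 + 5) - 4))**2/25) = -14*(-14 + 5*(3 - 4))**2/25 = -14*(-14 + 5*(-1))**2/25 = -14*(-14 - 5)**2/25 = -14*(-19)**2/25 = -14*361/25 = -5054/25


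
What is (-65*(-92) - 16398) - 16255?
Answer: -26673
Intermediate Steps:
(-65*(-92) - 16398) - 16255 = (5980 - 16398) - 16255 = -10418 - 16255 = -26673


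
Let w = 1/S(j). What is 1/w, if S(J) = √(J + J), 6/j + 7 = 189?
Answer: √546/91 ≈ 0.25678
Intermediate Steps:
j = 3/91 (j = 6/(-7 + 189) = 6/182 = 6*(1/182) = 3/91 ≈ 0.032967)
S(J) = √2*√J (S(J) = √(2*J) = √2*√J)
w = √546/6 (w = 1/(√2*√(3/91)) = 1/(√2*(√273/91)) = 1/(√546/91) = √546/6 ≈ 3.8944)
1/w = 1/(√546/6) = √546/91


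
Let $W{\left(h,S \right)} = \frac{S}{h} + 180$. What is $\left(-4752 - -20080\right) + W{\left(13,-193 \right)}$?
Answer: $\frac{201411}{13} \approx 15493.0$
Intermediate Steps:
$W{\left(h,S \right)} = 180 + \frac{S}{h}$ ($W{\left(h,S \right)} = \frac{S}{h} + 180 = 180 + \frac{S}{h}$)
$\left(-4752 - -20080\right) + W{\left(13,-193 \right)} = \left(-4752 - -20080\right) + \left(180 - \frac{193}{13}\right) = \left(-4752 + 20080\right) + \left(180 - \frac{193}{13}\right) = 15328 + \left(180 - \frac{193}{13}\right) = 15328 + \frac{2147}{13} = \frac{201411}{13}$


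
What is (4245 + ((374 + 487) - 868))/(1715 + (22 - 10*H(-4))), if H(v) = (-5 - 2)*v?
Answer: 4238/1457 ≈ 2.9087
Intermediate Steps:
H(v) = -7*v
(4245 + ((374 + 487) - 868))/(1715 + (22 - 10*H(-4))) = (4245 + ((374 + 487) - 868))/(1715 + (22 - (-70)*(-4))) = (4245 + (861 - 868))/(1715 + (22 - 10*28)) = (4245 - 7)/(1715 + (22 - 280)) = 4238/(1715 - 258) = 4238/1457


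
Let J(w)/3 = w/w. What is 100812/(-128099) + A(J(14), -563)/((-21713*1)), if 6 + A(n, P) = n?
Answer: -2188546659/2781413587 ≈ -0.78685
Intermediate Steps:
J(w) = 3 (J(w) = 3*(w/w) = 3*1 = 3)
A(n, P) = -6 + n
100812/(-128099) + A(J(14), -563)/((-21713*1)) = 100812/(-128099) + (-6 + 3)/((-21713*1)) = 100812*(-1/128099) - 3/(-21713) = -100812/128099 - 3*(-1/21713) = -100812/128099 + 3/21713 = -2188546659/2781413587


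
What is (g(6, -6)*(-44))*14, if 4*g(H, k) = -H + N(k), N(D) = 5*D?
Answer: 5544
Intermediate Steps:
g(H, k) = -H/4 + 5*k/4 (g(H, k) = (-H + 5*k)/4 = -H/4 + 5*k/4)
(g(6, -6)*(-44))*14 = ((-1/4*6 + (5/4)*(-6))*(-44))*14 = ((-3/2 - 15/2)*(-44))*14 = -9*(-44)*14 = 396*14 = 5544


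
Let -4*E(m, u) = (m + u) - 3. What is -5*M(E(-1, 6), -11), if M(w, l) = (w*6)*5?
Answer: 75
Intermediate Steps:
E(m, u) = 3/4 - m/4 - u/4 (E(m, u) = -((m + u) - 3)/4 = -(-3 + m + u)/4 = 3/4 - m/4 - u/4)
M(w, l) = 30*w (M(w, l) = (6*w)*5 = 30*w)
-5*M(E(-1, 6), -11) = -150*(3/4 - 1/4*(-1) - 1/4*6) = -150*(3/4 + 1/4 - 3/2) = -150*(-1)/2 = -5*(-15) = 75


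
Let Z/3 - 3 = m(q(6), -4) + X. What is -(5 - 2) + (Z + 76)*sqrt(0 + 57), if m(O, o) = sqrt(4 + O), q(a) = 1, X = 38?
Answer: -3 + sqrt(57)*(199 + 3*sqrt(5)) ≈ 1550.1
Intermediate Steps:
Z = 123 + 3*sqrt(5) (Z = 9 + 3*(sqrt(4 + 1) + 38) = 9 + 3*(sqrt(5) + 38) = 9 + 3*(38 + sqrt(5)) = 9 + (114 + 3*sqrt(5)) = 123 + 3*sqrt(5) ≈ 129.71)
-(5 - 2) + (Z + 76)*sqrt(0 + 57) = -(5 - 2) + ((123 + 3*sqrt(5)) + 76)*sqrt(0 + 57) = -1*3 + (199 + 3*sqrt(5))*sqrt(57) = -3 + sqrt(57)*(199 + 3*sqrt(5))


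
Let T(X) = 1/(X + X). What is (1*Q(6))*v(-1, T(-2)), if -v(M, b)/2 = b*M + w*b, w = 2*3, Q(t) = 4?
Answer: 10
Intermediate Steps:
w = 6
T(X) = 1/(2*X)
v(M, b) = -12*b - 2*M*b (v(M, b) = -2*(b*M + 6*b) = -2*(M*b + 6*b) = -2*(6*b + M*b) = -12*b - 2*M*b)
(1*Q(6))*v(-1, T(-2)) = (1*4)*(-2*(½)/(-2)*(6 - 1)) = 4*(-2*(½)*(-½)*5) = 4*(-2*(-¼)*5) = 4*(5/2) = 10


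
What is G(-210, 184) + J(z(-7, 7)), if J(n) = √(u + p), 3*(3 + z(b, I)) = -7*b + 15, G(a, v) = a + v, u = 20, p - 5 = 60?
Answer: -26 + √85 ≈ -16.780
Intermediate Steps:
p = 65 (p = 5 + 60 = 65)
z(b, I) = 2 - 7*b/3 (z(b, I) = -3 + (-7*b + 15)/3 = -3 + (15 - 7*b)/3 = -3 + (5 - 7*b/3) = 2 - 7*b/3)
J(n) = √85 (J(n) = √(20 + 65) = √85)
G(-210, 184) + J(z(-7, 7)) = (-210 + 184) + √85 = -26 + √85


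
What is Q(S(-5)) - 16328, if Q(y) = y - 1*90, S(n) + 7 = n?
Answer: -16430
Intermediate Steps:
S(n) = -7 + n
Q(y) = -90 + y (Q(y) = y - 90 = -90 + y)
Q(S(-5)) - 16328 = (-90 + (-7 - 5)) - 16328 = (-90 - 12) - 16328 = -102 - 16328 = -16430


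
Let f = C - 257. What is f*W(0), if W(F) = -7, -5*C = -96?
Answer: 8323/5 ≈ 1664.6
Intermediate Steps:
C = 96/5 (C = -1/5*(-96) = 96/5 ≈ 19.200)
f = -1189/5 (f = 96/5 - 257 = -1189/5 ≈ -237.80)
f*W(0) = -1189/5*(-7) = 8323/5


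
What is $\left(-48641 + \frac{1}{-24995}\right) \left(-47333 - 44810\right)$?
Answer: $\frac{112025782028828}{24995} \approx 4.4819 \cdot 10^{9}$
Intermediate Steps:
$\left(-48641 + \frac{1}{-24995}\right) \left(-47333 - 44810\right) = \left(-48641 - \frac{1}{24995}\right) \left(-92143\right) = \left(- \frac{1215781796}{24995}\right) \left(-92143\right) = \frac{112025782028828}{24995}$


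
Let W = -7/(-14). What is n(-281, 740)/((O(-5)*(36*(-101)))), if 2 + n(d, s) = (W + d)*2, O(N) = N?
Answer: -563/18180 ≈ -0.030968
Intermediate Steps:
W = ½ (W = -7*(-1/14) = ½ ≈ 0.50000)
n(d, s) = -1 + 2*d (n(d, s) = -2 + (½ + d)*2 = -2 + (1 + 2*d) = -1 + 2*d)
n(-281, 740)/((O(-5)*(36*(-101)))) = (-1 + 2*(-281))/((-180*(-101))) = (-1 - 562)/((-5*(-3636))) = -563/18180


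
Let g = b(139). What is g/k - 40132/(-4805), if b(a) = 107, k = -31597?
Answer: 1267536669/151823585 ≈ 8.3487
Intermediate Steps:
g = 107
g/k - 40132/(-4805) = 107/(-31597) - 40132/(-4805) = 107*(-1/31597) - 40132*(-1/4805) = -107/31597 + 40132/4805 = 1267536669/151823585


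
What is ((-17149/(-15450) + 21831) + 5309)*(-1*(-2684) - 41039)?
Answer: -1072227190993/1030 ≈ -1.0410e+9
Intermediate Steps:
((-17149/(-15450) + 21831) + 5309)*(-1*(-2684) - 41039) = ((-17149*(-1/15450) + 21831) + 5309)*(2684 - 41039) = ((17149/15450 + 21831) + 5309)*(-38355) = (337306099/15450 + 5309)*(-38355) = (419330149/15450)*(-38355) = -1072227190993/1030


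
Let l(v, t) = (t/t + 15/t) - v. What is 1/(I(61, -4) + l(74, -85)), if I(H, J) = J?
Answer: -17/1312 ≈ -0.012957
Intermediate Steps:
l(v, t) = 1 - v + 15/t (l(v, t) = (1 + 15/t) - v = 1 - v + 15/t)
1/(I(61, -4) + l(74, -85)) = 1/(-4 + (1 - 1*74 + 15/(-85))) = 1/(-4 + (1 - 74 + 15*(-1/85))) = 1/(-4 + (1 - 74 - 3/17)) = 1/(-4 - 1244/17) = 1/(-1312/17) = -17/1312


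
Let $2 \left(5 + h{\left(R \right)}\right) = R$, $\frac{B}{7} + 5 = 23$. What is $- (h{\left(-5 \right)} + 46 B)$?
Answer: $- \frac{11577}{2} \approx -5788.5$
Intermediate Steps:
$B = 126$ ($B = -35 + 7 \cdot 23 = -35 + 161 = 126$)
$h{\left(R \right)} = -5 + \frac{R}{2}$
$- (h{\left(-5 \right)} + 46 B) = - (\left(-5 + \frac{1}{2} \left(-5\right)\right) + 46 \cdot 126) = - (\left(-5 - \frac{5}{2}\right) + 5796) = - (- \frac{15}{2} + 5796) = \left(-1\right) \frac{11577}{2} = - \frac{11577}{2}$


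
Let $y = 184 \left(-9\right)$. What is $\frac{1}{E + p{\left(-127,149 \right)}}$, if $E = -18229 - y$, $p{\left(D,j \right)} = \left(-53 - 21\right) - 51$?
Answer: $- \frac{1}{16698} \approx -5.9887 \cdot 10^{-5}$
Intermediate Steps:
$y = -1656$
$p{\left(D,j \right)} = -125$ ($p{\left(D,j \right)} = -74 - 51 = -125$)
$E = -16573$ ($E = -18229 - -1656 = -18229 + 1656 = -16573$)
$\frac{1}{E + p{\left(-127,149 \right)}} = \frac{1}{-16573 - 125} = \frac{1}{-16698} = - \frac{1}{16698}$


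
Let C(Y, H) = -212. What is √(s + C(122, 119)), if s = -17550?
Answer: I*√17762 ≈ 133.27*I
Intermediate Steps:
√(s + C(122, 119)) = √(-17550 - 212) = √(-17762) = I*√17762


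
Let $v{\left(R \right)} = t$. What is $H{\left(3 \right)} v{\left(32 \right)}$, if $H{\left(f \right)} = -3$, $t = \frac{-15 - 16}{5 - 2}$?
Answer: $31$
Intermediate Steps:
$t = - \frac{31}{3} \approx -10.333$
$v{\left(R \right)} = - \frac{31}{3}$
$H{\left(3 \right)} v{\left(32 \right)} = \left(-3\right) \left(- \frac{31}{3}\right) = 31$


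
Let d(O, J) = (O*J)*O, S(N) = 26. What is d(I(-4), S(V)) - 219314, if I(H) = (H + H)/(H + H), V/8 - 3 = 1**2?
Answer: -219288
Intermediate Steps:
V = 32 (V = 24 + 8*1**2 = 24 + 8*1 = 24 + 8 = 32)
I(H) = 1 (I(H) = (2*H)/((2*H)) = (2*H)*(1/(2*H)) = 1)
d(O, J) = J*O**2 (d(O, J) = (J*O)*O = J*O**2)
d(I(-4), S(V)) - 219314 = 26*1**2 - 219314 = 26*1 - 219314 = 26 - 219314 = -219288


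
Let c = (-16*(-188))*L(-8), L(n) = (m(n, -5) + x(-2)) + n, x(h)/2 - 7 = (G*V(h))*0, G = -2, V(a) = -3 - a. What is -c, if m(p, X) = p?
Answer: 6016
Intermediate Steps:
x(h) = 14 (x(h) = 14 + 2*(-2*(-3 - h)*0) = 14 + 2*((6 + 2*h)*0) = 14 + 2*0 = 14 + 0 = 14)
L(n) = 14 + 2*n (L(n) = (n + 14) + n = (14 + n) + n = 14 + 2*n)
c = -6016 (c = (-16*(-188))*(14 + 2*(-8)) = 3008*(14 - 16) = 3008*(-2) = -6016)
-c = -1*(-6016) = 6016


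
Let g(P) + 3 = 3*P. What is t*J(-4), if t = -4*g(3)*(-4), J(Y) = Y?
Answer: -384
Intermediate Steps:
g(P) = -3 + 3*P
t = 96 (t = -4*(-3 + 3*3)*(-4) = -4*(-3 + 9)*(-4) = -4*6*(-4) = -24*(-4) = 96)
t*J(-4) = 96*(-4) = -384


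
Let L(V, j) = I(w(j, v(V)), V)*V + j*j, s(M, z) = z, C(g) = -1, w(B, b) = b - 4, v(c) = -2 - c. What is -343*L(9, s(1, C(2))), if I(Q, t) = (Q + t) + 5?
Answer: 2744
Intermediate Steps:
w(B, b) = -4 + b
I(Q, t) = 5 + Q + t
L(V, j) = j² - V (L(V, j) = (5 + (-4 + (-2 - V)) + V)*V + j*j = (5 + (-6 - V) + V)*V + j² = -V + j² = j² - V)
-343*L(9, s(1, C(2))) = -343*((-1)² - 1*9) = -343*(1 - 9) = -343*(-8) = 2744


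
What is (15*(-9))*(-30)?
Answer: 4050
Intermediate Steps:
(15*(-9))*(-30) = -135*(-30) = 4050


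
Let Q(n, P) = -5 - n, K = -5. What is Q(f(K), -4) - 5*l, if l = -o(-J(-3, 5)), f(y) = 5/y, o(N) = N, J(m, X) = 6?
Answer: -34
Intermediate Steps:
l = 6 (l = -(-1)*6 = -1*(-6) = 6)
Q(f(K), -4) - 5*l = (-5 - 5/(-5)) - 5*6 = (-5 - 5*(-1)/5) - 30 = (-5 - 1*(-1)) - 30 = (-5 + 1) - 30 = -4 - 30 = -34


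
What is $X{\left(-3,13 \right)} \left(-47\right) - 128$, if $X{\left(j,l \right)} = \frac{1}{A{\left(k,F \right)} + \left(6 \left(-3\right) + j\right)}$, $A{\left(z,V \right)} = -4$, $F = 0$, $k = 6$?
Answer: $- \frac{3153}{25} \approx -126.12$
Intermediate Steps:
$X{\left(j,l \right)} = \frac{1}{-22 + j}$ ($X{\left(j,l \right)} = \frac{1}{-4 + \left(6 \left(-3\right) + j\right)} = \frac{1}{-4 + \left(-18 + j\right)} = \frac{1}{-22 + j}$)
$X{\left(-3,13 \right)} \left(-47\right) - 128 = \frac{1}{-22 - 3} \left(-47\right) - 128 = \frac{1}{-25} \left(-47\right) - 128 = \left(- \frac{1}{25}\right) \left(-47\right) - 128 = \frac{47}{25} - 128 = - \frac{3153}{25}$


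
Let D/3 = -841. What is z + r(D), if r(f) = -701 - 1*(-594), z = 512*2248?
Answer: 1150869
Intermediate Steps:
z = 1150976
D = -2523 (D = 3*(-841) = -2523)
r(f) = -107 (r(f) = -701 + 594 = -107)
z + r(D) = 1150976 - 107 = 1150869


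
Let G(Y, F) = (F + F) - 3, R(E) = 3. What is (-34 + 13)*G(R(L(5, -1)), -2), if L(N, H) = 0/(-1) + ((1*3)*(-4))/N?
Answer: 147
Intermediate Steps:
L(N, H) = -12/N (L(N, H) = 0*(-1) + (3*(-4))/N = 0 - 12/N = -12/N)
G(Y, F) = -3 + 2*F (G(Y, F) = 2*F - 3 = -3 + 2*F)
(-34 + 13)*G(R(L(5, -1)), -2) = (-34 + 13)*(-3 + 2*(-2)) = -21*(-3 - 4) = -21*(-7) = 147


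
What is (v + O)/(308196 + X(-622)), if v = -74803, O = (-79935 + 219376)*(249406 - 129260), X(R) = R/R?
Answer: 16753203583/308197 ≈ 54359.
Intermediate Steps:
X(R) = 1
O = 16753278386 (O = 139441*120146 = 16753278386)
(v + O)/(308196 + X(-622)) = (-74803 + 16753278386)/(308196 + 1) = 16753203583/308197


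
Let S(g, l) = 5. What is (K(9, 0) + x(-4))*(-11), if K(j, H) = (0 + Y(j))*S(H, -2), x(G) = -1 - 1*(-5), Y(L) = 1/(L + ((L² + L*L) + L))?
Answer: -1595/36 ≈ -44.306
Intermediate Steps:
Y(L) = 1/(2*L + 2*L²) (Y(L) = 1/(L + ((L² + L²) + L)) = 1/(L + (2*L² + L)) = 1/(L + (L + 2*L²)) = 1/(2*L + 2*L²))
x(G) = 4 (x(G) = -1 + 5 = 4)
K(j, H) = 5/(2*j*(1 + j)) (K(j, H) = (0 + 1/(2*j*(1 + j)))*5 = (1/(2*j*(1 + j)))*5 = 5/(2*j*(1 + j)))
(K(9, 0) + x(-4))*(-11) = ((5/2)/(9*(1 + 9)) + 4)*(-11) = ((5/2)*(⅑)/10 + 4)*(-11) = ((5/2)*(⅑)*(⅒) + 4)*(-11) = (1/36 + 4)*(-11) = (145/36)*(-11) = -1595/36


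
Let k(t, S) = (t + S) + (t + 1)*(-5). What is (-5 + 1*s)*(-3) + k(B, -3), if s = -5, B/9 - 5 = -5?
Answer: 22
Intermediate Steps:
B = 0 (B = 45 + 9*(-5) = 45 - 45 = 0)
k(t, S) = -5 + S - 4*t (k(t, S) = (S + t) + (1 + t)*(-5) = (S + t) + (-5 - 5*t) = -5 + S - 4*t)
(-5 + 1*s)*(-3) + k(B, -3) = (-5 + 1*(-5))*(-3) + (-5 - 3 - 4*0) = (-5 - 5)*(-3) + (-5 - 3 + 0) = -10*(-3) - 8 = 30 - 8 = 22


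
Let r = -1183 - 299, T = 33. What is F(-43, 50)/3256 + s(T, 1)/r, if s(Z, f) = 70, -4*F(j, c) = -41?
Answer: -425459/9650784 ≈ -0.044085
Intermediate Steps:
F(j, c) = 41/4 (F(j, c) = -1/4*(-41) = 41/4)
r = -1482
F(-43, 50)/3256 + s(T, 1)/r = (41/4)/3256 + 70/(-1482) = (41/4)*(1/3256) + 70*(-1/1482) = 41/13024 - 35/741 = -425459/9650784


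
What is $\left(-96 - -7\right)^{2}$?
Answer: $7921$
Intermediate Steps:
$\left(-96 - -7\right)^{2} = \left(-96 + 7\right)^{2} = \left(-89\right)^{2} = 7921$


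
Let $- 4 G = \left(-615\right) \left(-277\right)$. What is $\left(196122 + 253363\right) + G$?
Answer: $\frac{1627585}{4} \approx 4.069 \cdot 10^{5}$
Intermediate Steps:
$G = - \frac{170355}{4}$ ($G = - \frac{\left(-615\right) \left(-277\right)}{4} = \left(- \frac{1}{4}\right) 170355 = - \frac{170355}{4} \approx -42589.0$)
$\left(196122 + 253363\right) + G = \left(196122 + 253363\right) - \frac{170355}{4} = 449485 - \frac{170355}{4} = \frac{1627585}{4}$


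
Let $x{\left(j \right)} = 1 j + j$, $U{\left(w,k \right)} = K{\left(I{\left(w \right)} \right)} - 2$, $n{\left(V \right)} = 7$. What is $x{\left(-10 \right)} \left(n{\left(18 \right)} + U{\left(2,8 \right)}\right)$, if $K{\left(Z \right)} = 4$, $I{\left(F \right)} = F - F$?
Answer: $-180$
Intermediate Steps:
$I{\left(F \right)} = 0$
$U{\left(w,k \right)} = 2$ ($U{\left(w,k \right)} = 4 - 2 = 2$)
$x{\left(j \right)} = 2 j$ ($x{\left(j \right)} = j + j = 2 j$)
$x{\left(-10 \right)} \left(n{\left(18 \right)} + U{\left(2,8 \right)}\right) = 2 \left(-10\right) \left(7 + 2\right) = \left(-20\right) 9 = -180$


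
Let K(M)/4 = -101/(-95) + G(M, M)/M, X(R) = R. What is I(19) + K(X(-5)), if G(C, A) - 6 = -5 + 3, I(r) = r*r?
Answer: 6879/19 ≈ 362.05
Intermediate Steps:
I(r) = r**2
G(C, A) = 4 (G(C, A) = 6 + (-5 + 3) = 6 - 2 = 4)
K(M) = 404/95 + 16/M (K(M) = 4*(-101/(-95) + 4/M) = 4*(-101*(-1/95) + 4/M) = 4*(101/95 + 4/M) = 404/95 + 16/M)
I(19) + K(X(-5)) = 19**2 + (404/95 + 16/(-5)) = 361 + (404/95 + 16*(-1/5)) = 361 + (404/95 - 16/5) = 361 + 20/19 = 6879/19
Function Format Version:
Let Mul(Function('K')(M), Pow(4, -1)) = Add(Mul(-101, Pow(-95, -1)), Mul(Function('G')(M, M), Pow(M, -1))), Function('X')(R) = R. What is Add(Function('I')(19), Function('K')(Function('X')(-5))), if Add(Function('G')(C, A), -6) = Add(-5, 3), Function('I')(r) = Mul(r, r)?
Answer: Rational(6879, 19) ≈ 362.05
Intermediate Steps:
Function('I')(r) = Pow(r, 2)
Function('G')(C, A) = 4 (Function('G')(C, A) = Add(6, Add(-5, 3)) = Add(6, -2) = 4)
Function('K')(M) = Add(Rational(404, 95), Mul(16, Pow(M, -1))) (Function('K')(M) = Mul(4, Add(Mul(-101, Pow(-95, -1)), Mul(4, Pow(M, -1)))) = Mul(4, Add(Mul(-101, Rational(-1, 95)), Mul(4, Pow(M, -1)))) = Mul(4, Add(Rational(101, 95), Mul(4, Pow(M, -1)))) = Add(Rational(404, 95), Mul(16, Pow(M, -1))))
Add(Function('I')(19), Function('K')(Function('X')(-5))) = Add(Pow(19, 2), Add(Rational(404, 95), Mul(16, Pow(-5, -1)))) = Add(361, Add(Rational(404, 95), Mul(16, Rational(-1, 5)))) = Add(361, Add(Rational(404, 95), Rational(-16, 5))) = Add(361, Rational(20, 19)) = Rational(6879, 19)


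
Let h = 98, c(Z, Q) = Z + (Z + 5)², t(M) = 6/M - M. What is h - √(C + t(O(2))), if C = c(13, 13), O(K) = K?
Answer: 98 - 13*√2 ≈ 79.615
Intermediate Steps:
t(M) = -M + 6/M
c(Z, Q) = Z + (5 + Z)²
C = 337 (C = 13 + (5 + 13)² = 13 + 18² = 13 + 324 = 337)
h - √(C + t(O(2))) = 98 - √(337 + (-1*2 + 6/2)) = 98 - √(337 + (-2 + 6*(½))) = 98 - √(337 + (-2 + 3)) = 98 - √(337 + 1) = 98 - √338 = 98 - 13*√2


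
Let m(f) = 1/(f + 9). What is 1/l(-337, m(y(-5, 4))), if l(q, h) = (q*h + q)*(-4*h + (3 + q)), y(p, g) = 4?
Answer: 169/20504428 ≈ 8.2421e-6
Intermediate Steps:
m(f) = 1/(9 + f)
l(q, h) = (q + h*q)*(3 + q - 4*h) (l(q, h) = (h*q + q)*(3 + q - 4*h) = (q + h*q)*(3 + q - 4*h))
1/l(-337, m(y(-5, 4))) = 1/(-337*(3 - 337 - 1/(9 + 4) - 4/(9 + 4)² - 337/(9 + 4))) = 1/(-337*(3 - 337 - 1/13 - 4*(1/13)² - 337/13)) = 1/(-337*(3 - 337 - 1*1/13 - 4*(1/13)² + (1/13)*(-337))) = 1/(-337*(3 - 337 - 1/13 - 4*1/169 - 337/13)) = 1/(-337*(3 - 337 - 1/13 - 4/169 - 337/13)) = 1/(-337*(-60844/169)) = 1/(20504428/169) = 169/20504428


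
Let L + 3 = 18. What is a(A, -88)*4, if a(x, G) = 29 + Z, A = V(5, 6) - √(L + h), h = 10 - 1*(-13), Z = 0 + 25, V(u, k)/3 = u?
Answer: 216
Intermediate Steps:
L = 15 (L = -3 + 18 = 15)
V(u, k) = 3*u
Z = 25
h = 23 (h = 10 + 13 = 23)
A = 15 - √38 (A = 3*5 - √(15 + 23) = 15 - √38 ≈ 8.8356)
a(x, G) = 54 (a(x, G) = 29 + 25 = 54)
a(A, -88)*4 = 54*4 = 216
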